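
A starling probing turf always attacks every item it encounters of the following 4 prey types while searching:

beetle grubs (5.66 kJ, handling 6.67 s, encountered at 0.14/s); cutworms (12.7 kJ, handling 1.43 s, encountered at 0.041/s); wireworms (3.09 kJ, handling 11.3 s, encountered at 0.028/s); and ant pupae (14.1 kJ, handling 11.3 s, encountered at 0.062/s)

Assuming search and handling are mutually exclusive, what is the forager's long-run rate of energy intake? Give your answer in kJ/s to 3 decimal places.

0.756 kJ/s

R = Σλ_iE_i / (1 + Σλ_ih_i)
Numerator: 0.14×5.66 + 0.041×12.7 + 0.028×3.09 + 0.062×14.1 = 2.274
Denominator: 1 + 0.14×6.67 + 0.041×1.43 + 0.028×11.3 + 0.062×11.3 = 3.009
R = 2.274/3.009 = 0.7556 kJ/s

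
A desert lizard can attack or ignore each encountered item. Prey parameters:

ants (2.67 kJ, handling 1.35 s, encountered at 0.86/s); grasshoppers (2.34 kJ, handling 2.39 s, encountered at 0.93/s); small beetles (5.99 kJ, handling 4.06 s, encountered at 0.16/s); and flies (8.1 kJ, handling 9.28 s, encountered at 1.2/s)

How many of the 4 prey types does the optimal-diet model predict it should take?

2

Rank by E/h (kJ/s): ants 1.98, small beetles 1.48, grasshoppers 0.979, flies 0.873. Include each in turn until the next type's E/h falls below the running intake rate.
Rate on top 1: 1.063. small beetles: 1.48 > 1.063 → include.
Rate on top 2: 1.158. grasshoppers: 0.979 < 1.158 → exclude; stop.
Optimal diet: ants, small beetles — 2 of 4 types.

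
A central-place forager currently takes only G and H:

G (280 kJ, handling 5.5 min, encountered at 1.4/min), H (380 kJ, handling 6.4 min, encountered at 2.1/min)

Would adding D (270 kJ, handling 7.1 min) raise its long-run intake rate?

On G and H alone, R = ΣλE/(1+Σλh) = 1190/22.14 = 53.75 kJ/min.
Profitability of D: 270/7.1 = 38.03 kJ/min.
Since 38.03 < R, time spent handling D is better spent searching.

No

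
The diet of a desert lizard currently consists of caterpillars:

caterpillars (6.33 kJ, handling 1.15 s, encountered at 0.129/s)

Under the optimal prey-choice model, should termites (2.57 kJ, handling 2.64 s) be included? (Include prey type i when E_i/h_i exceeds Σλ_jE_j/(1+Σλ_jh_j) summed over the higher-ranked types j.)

Yes

On caterpillars alone, R = ΣλE/(1+Σλh) = 0.8166/1.148 = 0.7111 kJ/s.
termites: E/h = 2.57/2.64 = 0.9735 kJ/s.
0.9735 > 0.7111, so adding termites raises the average — include it.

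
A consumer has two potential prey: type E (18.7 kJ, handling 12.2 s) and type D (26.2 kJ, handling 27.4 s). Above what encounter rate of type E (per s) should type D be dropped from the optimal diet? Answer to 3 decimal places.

At the threshold, the rate on type E alone equals the profitability of type D: λ·18.7/(1 + λ·12.2) = 26.2/27.4 = 0.9562.
Rearranging, λ(18.7 − 0.9562×12.2) = 0.9562, so λ = 0.9562/7.034 = 0.1359 per s.

0.136 per s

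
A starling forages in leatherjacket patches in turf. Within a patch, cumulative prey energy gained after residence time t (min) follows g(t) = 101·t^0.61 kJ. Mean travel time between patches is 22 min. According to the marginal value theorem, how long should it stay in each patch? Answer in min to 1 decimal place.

34.4 min

Maximise g(t)/(T+t): set derivative to zero → g'(t)(T+t) = g(t).
g'(t) = 0.61·101·t^-0.39. Setting 0.61·101·t^-0.39 = 101·t^0.61/(22+t) gives 0.61(22+t) = t, so 0.39·t = 0.61×22.
t* = 0.61×22/0.39 = 34.41 min.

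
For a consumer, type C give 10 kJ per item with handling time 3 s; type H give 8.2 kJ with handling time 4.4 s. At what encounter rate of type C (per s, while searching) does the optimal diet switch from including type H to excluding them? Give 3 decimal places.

0.423 per s

The zero-one rule: include type H iff E₂/h₂ > λE₁/(1+λh₁). Equality gives the switch point.
λE₁h₂ = E₂ + λE₂h₁ ⇒ λ = E₂/(E₁h₂ − E₂h₁) = 8.2/(44 − 24.6) = 0.4227 per s.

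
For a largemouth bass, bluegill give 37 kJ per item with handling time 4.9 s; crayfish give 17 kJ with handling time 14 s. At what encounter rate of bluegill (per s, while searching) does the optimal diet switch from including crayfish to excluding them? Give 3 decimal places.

0.039 per s

The zero-one rule: include crayfish iff E₂/h₂ > λE₁/(1+λh₁). Equality gives the switch point.
λE₁h₂ = E₂ + λE₂h₁ ⇒ λ = E₂/(E₁h₂ − E₂h₁) = 17/(518 − 83.3) = 0.03911 per s.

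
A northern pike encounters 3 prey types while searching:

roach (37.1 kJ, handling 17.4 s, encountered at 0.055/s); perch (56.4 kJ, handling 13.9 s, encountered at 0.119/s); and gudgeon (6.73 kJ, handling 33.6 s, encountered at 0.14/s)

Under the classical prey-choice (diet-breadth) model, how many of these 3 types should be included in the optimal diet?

Rank by E/h (kJ/s): perch 4.06, roach 2.13, gudgeon 0.2. Include each in turn until the next type's E/h falls below the running intake rate.
Rate on top 1: 2.529. roach: 2.13 < 2.529 → exclude; stop.
Optimal diet: perch — 1 of 3 types.

1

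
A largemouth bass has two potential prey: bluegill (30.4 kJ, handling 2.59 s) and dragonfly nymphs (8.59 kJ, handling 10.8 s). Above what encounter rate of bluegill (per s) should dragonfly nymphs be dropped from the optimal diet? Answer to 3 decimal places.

0.028 per s

Drop dragonfly nymphs once their profitability E₂/h₂ falls below the rate achievable on bluegill alone: E₂/h₂ = λE₁/(1 + λh₁).
Solve for λ: λE₁h₂ = E₂(1 + λh₁) → λ(E₁h₂ − E₂h₁) = E₂ → λ = E₂/(E₁h₂ − E₂h₁).
λ = 8.59/(30.4×10.8 − 8.59×2.59) = 8.59/306.1 = 0.02807 per s.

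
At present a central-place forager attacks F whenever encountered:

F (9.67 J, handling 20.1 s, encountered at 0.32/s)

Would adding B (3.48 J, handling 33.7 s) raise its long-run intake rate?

No

Intake rate on the current diet: R = (0.32×9.67) / (1 + 0.32×20.1) = 3.094/7.432 = 0.4164 J/s.
B: E/h = 3.48/33.7 = 0.1033 J/s.
Since 0.1033 < R, time spent handling B is better spent searching.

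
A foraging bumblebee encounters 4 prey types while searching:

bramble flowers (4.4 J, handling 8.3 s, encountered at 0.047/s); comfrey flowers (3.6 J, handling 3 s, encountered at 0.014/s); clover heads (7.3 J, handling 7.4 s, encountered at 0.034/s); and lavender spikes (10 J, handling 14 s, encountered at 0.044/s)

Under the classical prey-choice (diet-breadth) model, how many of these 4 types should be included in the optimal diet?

E/h in descending order: comfrey flowers 1.2, clover heads 0.986, lavender spikes 0.714, bramble flowers 0.53 J/s. The optimal diet is the largest prefix of this list for which every included type satisfies E_i/h_i > R on the types above it.
Rate on top 1: 0.04837. clover heads: 0.986 > 0.04837 → include.
Rate on top 2: 0.2308. lavender spikes: 0.714 > 0.2308 → include.
Rate on top 3: 0.3868. bramble flowers: 0.53 > 0.3868 → include.
Optimal diet: comfrey flowers, clover heads, lavender spikes, bramble flowers — 4 of 4 types.

4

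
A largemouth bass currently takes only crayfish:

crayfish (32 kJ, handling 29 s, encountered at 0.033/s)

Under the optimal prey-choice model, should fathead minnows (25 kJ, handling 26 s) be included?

Yes

Intake rate on the current diet: R = (0.033×32) / (1 + 0.033×29) = 1.056/1.957 = 0.5396 kJ/s.
fathead minnows: E/h = 25/26 = 0.9615 kJ/s.
Since 0.9615 > R, including fathead minnows increases the long-run rate.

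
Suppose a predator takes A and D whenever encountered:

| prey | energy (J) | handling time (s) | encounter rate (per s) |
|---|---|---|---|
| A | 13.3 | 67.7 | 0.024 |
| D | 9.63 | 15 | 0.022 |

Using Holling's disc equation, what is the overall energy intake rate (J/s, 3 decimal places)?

0.180 J/s

R = Σλ_iE_i / (1 + Σλ_ih_i)
Numerator: 0.024×13.3 + 0.022×9.63 = 0.5311
Denominator: 1 + 0.024×67.7 + 0.022×15 = 2.955
R = 0.5311/2.955 = 0.1797 J/s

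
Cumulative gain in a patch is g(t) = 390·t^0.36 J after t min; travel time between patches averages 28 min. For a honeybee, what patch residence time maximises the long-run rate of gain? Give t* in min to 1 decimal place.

15.8 min

By the marginal value theorem, leave when the instantaneous gain rate g'(t) equals the habitat-wide average g(t)/(T + t).
g'(t) = 0.36·390·t^-0.64. Setting 0.36·390·t^-0.64 = 390·t^0.36/(28+t) gives 0.36(28+t) = t, so 0.64·t = 0.36×28.
t* = 0.36×28/0.64 = 15.75 min.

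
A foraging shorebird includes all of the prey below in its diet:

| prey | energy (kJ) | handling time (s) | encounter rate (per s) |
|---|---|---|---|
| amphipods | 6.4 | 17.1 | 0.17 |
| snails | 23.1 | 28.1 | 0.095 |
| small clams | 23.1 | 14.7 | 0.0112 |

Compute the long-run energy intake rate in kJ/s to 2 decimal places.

0.53 kJ/s

R = Σλ_iE_i / (1 + Σλ_ih_i)
Numerator: 0.17×6.4 + 0.095×23.1 + 0.0112×23.1 = 3.541
Denominator: 1 + 0.17×17.1 + 0.095×28.1 + 0.0112×14.7 = 6.741
R = 3.541/6.741 = 0.5253 kJ/s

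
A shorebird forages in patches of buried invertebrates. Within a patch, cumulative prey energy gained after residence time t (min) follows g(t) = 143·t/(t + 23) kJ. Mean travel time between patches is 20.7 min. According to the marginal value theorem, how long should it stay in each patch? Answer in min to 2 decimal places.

21.82 min

By the marginal value theorem, leave when the instantaneous gain rate g'(t) equals the habitat-wide average g(t)/(T + t).
g'(t) = 143·23/(t + 23)². Setting 143·23/(t+23)² = 143t/[(t+23)(20.7+t)] gives 23(20.7+t) = t(t+23), so t² = 23×20.7 = 476.1.
t* = √476.1 = 21.82 min.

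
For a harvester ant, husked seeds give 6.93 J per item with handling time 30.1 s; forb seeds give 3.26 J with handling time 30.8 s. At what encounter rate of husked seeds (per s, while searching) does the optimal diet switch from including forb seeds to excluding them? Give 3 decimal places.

At the threshold, the rate on husked seeds alone equals the profitability of forb seeds: λ·6.93/(1 + λ·30.1) = 3.26/30.8 = 0.1058.
Rearranging, λ(6.93 − 0.1058×30.1) = 0.1058, so λ = 0.1058/3.744 = 0.02827 per s.

0.028 per s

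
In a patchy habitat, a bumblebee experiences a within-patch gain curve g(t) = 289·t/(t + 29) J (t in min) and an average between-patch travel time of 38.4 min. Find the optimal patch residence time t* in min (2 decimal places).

33.37 min

By the marginal value theorem, leave when the instantaneous gain rate g'(t) equals the habitat-wide average g(t)/(T + t).
g'(t) = 289·29/(t + 29)². Setting 289·29/(t+29)² = 289t/[(t+29)(38.4+t)] gives 29(38.4+t) = t(t+29), so t² = 29×38.4 = 1114.
t* = √1114 = 33.37 min.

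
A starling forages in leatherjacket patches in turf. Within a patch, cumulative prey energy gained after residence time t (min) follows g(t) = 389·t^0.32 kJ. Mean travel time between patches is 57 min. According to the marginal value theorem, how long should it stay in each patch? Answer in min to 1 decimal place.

By the marginal value theorem, leave when the instantaneous gain rate g'(t) equals the habitat-wide average g(t)/(T + t).
g'(t) = 0.32·389·t^-0.68. Setting 0.32·389·t^-0.68 = 389·t^0.32/(57+t) gives 0.32(57+t) = t, so 0.68·t = 0.32×57.
t* = 0.32×57/0.68 = 26.82 min.

26.8 min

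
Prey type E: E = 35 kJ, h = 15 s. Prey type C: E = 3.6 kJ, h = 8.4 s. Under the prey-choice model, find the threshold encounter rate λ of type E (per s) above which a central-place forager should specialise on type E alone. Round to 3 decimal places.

The zero-one rule: include type C iff E₂/h₂ > λE₁/(1+λh₁). Equality gives the switch point.
λE₁h₂ = E₂ + λE₂h₁ ⇒ λ = E₂/(E₁h₂ − E₂h₁) = 3.6/(294 − 54) = 0.015 per s.

0.015 per s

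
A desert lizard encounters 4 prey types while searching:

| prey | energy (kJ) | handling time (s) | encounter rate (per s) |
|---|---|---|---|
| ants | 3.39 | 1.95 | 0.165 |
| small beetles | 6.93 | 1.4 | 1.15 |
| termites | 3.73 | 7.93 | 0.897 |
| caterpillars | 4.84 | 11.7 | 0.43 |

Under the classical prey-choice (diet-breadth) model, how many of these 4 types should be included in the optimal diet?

1

Profitabilities (E/h, kJ/s): small beetles 4.95, ants 1.74, termites 0.47, caterpillars 0.414. Add prey in this order while the next type's profitability exceeds the intake rate on those already taken.
Rate on top 1: 3.053. ants: 1.74 < 3.053 → exclude; stop.
Optimal diet: small beetles — 1 of 4 types.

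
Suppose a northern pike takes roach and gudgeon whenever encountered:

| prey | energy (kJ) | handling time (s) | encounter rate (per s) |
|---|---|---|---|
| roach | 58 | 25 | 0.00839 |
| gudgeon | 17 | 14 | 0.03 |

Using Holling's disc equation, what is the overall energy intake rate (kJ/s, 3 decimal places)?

0.612 kJ/s

R = (0.00839×58 + 0.03×17) / (1 + 0.00839×25 + 0.03×14) = 0.9966/1.63 = 0.6115 kJ/s.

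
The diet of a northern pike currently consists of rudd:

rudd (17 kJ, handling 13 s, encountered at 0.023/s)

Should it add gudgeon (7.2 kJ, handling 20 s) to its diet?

Current rate: (0.023×17)/(1 + 0.023×13) = 0.301 kJ/s.
Profitability of gudgeon: 7.2/20 = 0.36 kJ/s.
Since 0.36 > R, including gudgeon increases the long-run rate.

Yes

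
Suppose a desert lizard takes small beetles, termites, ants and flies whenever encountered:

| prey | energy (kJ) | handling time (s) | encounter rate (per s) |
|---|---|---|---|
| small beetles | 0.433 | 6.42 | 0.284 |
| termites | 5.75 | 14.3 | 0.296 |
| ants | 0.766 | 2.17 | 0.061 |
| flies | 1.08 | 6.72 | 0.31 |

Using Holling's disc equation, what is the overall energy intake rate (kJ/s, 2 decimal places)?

0.24 kJ/s

R = Σλ_iE_i / (1 + Σλ_ih_i)
Numerator: 0.284×0.433 + 0.296×5.75 + 0.061×0.766 + 0.31×1.08 = 2.206
Denominator: 1 + 0.284×6.42 + 0.296×14.3 + 0.061×2.17 + 0.31×6.72 = 9.272
R = 2.206/9.272 = 0.238 kJ/s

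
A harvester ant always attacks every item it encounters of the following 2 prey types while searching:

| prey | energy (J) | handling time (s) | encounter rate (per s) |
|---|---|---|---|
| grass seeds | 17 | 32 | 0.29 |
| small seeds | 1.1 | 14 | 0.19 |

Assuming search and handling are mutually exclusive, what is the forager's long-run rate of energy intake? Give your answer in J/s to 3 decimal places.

Energy encountered per unit search time: 0.29×17 + 0.19×1.1 = 5.139 J/s.
Handling time per unit search time: 0.29×32 + 0.19×14 = 11.94.
Rate = 5.139/(1 + 11.94) = 0.3971 J/s.

0.397 J/s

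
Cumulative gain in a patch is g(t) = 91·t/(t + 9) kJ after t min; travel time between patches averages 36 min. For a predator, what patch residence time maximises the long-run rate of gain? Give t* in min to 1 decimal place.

By the marginal value theorem, leave when the instantaneous gain rate g'(t) equals the habitat-wide average g(t)/(T + t).
g'(t) = 91·9/(t + 9)². Setting 91·9/(t+9)² = 91t/[(t+9)(36+t)] gives 9(36+t) = t(t+9), so t² = 9×36 = 324.
t* = √324 = 18 min.

18.0 min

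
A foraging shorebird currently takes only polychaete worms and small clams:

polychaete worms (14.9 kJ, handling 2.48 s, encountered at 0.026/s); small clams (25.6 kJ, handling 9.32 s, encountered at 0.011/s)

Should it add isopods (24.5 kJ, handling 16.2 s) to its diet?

Intake rate on the current diet: R = (0.026×14.9 + 0.011×25.6) / (1 + 0.026×2.48 + 0.011×9.32) = 0.669/1.167 = 0.5733 kJ/s.
isopods: E/h = 24.5/16.2 = 1.512 kJ/s.
Since 1.512 > R, including isopods increases the long-run rate.

Yes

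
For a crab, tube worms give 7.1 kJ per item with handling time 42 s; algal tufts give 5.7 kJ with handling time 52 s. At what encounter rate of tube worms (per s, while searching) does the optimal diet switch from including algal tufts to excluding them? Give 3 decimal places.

The zero-one rule: include algal tufts iff E₂/h₂ > λE₁/(1+λh₁). Equality gives the switch point.
λE₁h₂ = E₂ + λE₂h₁ ⇒ λ = E₂/(E₁h₂ − E₂h₁) = 5.7/(369.2 − 239.4) = 0.04391 per s.

0.044 per s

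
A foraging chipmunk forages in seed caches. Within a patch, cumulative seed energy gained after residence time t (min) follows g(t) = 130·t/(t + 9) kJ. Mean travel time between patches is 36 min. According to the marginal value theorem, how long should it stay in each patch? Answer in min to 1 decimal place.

18.0 min

By the marginal value theorem, leave when the instantaneous gain rate g'(t) equals the habitat-wide average g(t)/(T + t).
g'(t) = 130·9/(t + 9)². Setting 130·9/(t+9)² = 130t/[(t+9)(36+t)] gives 9(36+t) = t(t+9), so t² = 9×36 = 324.
t* = √324 = 18 min.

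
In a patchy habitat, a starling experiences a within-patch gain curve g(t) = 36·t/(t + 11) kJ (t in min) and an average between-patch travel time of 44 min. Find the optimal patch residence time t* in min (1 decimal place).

22.0 min

Maximise g(t)/(T+t): set derivative to zero → g'(t)(T+t) = g(t).
g'(t) = 36·11/(t + 11)². Setting 36·11/(t+11)² = 36t/[(t+11)(44+t)] gives 11(44+t) = t(t+11), so t² = 11×44 = 484.
t* = √484 = 22 min.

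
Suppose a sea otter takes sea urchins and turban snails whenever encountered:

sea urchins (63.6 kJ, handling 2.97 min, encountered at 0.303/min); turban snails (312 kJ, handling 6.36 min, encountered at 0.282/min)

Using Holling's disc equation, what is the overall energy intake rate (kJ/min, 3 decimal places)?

R = (0.303×63.6 + 0.282×312) / (1 + 0.303×2.97 + 0.282×6.36) = 107.3/3.693 = 29.04 kJ/min.

29.039 kJ/min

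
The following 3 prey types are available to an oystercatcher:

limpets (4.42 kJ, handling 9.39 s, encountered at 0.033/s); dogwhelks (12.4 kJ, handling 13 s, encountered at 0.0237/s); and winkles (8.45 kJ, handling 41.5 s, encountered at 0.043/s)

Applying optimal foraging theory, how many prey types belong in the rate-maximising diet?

2

Profitabilities (E/h, kJ/s): dogwhelks 0.954, limpets 0.471, winkles 0.204. Add prey in this order while the next type's profitability exceeds the intake rate on those already taken.
Rate on top 1: 0.2247. limpets: 0.471 > 0.2247 → include.
Rate on top 2: 0.2718. winkles: 0.204 < 0.2718 → exclude; stop.
Optimal diet: dogwhelks, limpets — 2 of 3 types.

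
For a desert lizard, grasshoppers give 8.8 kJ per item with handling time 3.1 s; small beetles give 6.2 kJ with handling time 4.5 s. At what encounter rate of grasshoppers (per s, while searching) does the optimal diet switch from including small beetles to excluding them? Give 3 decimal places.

The zero-one rule: include small beetles iff E₂/h₂ > λE₁/(1+λh₁). Equality gives the switch point.
λE₁h₂ = E₂ + λE₂h₁ ⇒ λ = E₂/(E₁h₂ − E₂h₁) = 6.2/(39.6 − 19.22) = 0.3042 per s.

0.304 per s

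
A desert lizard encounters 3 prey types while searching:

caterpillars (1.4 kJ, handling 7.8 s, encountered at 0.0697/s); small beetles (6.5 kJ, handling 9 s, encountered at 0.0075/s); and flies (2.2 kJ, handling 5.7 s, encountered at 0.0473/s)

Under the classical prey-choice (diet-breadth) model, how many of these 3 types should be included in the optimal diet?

3

Rank by E/h (kJ/s): small beetles 0.722, flies 0.386, caterpillars 0.179. Include each in turn until the next type's E/h falls below the running intake rate.
Rate on top 1: 0.04567. flies: 0.386 > 0.04567 → include.
Rate on top 2: 0.1143. caterpillars: 0.179 > 0.1143 → include.
Optimal diet: small beetles, flies, caterpillars — 3 of 3 types.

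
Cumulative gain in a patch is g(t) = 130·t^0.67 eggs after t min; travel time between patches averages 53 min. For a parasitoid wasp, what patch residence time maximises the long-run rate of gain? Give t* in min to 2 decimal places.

Maximise g(t)/(T+t): set derivative to zero → g'(t)(T+t) = g(t).
g'(t) = 0.67·130·t^-0.33. Setting 0.67·130·t^-0.33 = 130·t^0.67/(53+t) gives 0.67(53+t) = t, so 0.33·t = 0.67×53.
t* = 0.67×53/0.33 = 107.6 min.

107.61 min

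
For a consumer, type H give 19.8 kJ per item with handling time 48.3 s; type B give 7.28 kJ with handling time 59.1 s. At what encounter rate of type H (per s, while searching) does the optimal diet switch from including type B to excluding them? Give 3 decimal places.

0.009 per s

The zero-one rule: include type B iff E₂/h₂ > λE₁/(1+λh₁). Equality gives the switch point.
λE₁h₂ = E₂ + λE₂h₁ ⇒ λ = E₂/(E₁h₂ − E₂h₁) = 7.28/(1170 − 351.6) = 0.008894 per s.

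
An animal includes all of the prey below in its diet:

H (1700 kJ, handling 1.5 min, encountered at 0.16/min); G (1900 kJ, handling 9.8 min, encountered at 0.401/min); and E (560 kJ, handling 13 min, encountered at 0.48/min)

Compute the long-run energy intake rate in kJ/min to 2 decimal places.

114.17 kJ/min

R = Σλ_iE_i / (1 + Σλ_ih_i)
Numerator: 0.16×1700 + 0.401×1900 + 0.48×560 = 1303
Denominator: 1 + 0.16×1.5 + 0.401×9.8 + 0.48×13 = 11.41
R = 1303/11.41 = 114.2 kJ/min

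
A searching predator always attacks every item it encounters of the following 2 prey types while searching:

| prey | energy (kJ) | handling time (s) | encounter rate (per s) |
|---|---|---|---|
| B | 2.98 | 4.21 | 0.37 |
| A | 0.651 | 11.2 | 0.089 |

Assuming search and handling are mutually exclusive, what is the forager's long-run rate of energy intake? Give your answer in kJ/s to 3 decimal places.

0.326 kJ/s

R = Σλ_iE_i / (1 + Σλ_ih_i)
Numerator: 0.37×2.98 + 0.089×0.651 = 1.161
Denominator: 1 + 0.37×4.21 + 0.089×11.2 = 3.554
R = 1.161/3.554 = 0.3265 kJ/s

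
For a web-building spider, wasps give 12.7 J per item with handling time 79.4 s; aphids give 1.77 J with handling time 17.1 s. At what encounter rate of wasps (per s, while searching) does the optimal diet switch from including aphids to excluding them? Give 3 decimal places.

0.023 per s

At the threshold, the rate on wasps alone equals the profitability of aphids: λ·12.7/(1 + λ·79.4) = 1.77/17.1 = 0.1035.
Rearranging, λ(12.7 − 0.1035×79.4) = 0.1035, so λ = 0.1035/4.481 = 0.0231 per s.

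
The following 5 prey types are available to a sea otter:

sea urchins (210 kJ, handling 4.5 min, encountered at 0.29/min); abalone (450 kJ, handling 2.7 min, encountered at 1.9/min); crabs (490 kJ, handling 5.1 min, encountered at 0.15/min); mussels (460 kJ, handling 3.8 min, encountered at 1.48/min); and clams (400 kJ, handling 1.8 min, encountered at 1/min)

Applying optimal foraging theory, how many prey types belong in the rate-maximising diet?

E/h in descending order: clams 222, abalone 167, mussels 121, crabs 96.1, sea urchins 46.7 kJ/min. The optimal diet is the largest prefix of this list for which every included type satisfies E_i/h_i > R on the types above it.
Rate on top 1: 142.9. abalone: 167 > 142.9 → include.
Rate on top 2: 158.3. mussels: 121 < 158.3 → exclude; stop.
Optimal diet: clams, abalone — 2 of 5 types.

2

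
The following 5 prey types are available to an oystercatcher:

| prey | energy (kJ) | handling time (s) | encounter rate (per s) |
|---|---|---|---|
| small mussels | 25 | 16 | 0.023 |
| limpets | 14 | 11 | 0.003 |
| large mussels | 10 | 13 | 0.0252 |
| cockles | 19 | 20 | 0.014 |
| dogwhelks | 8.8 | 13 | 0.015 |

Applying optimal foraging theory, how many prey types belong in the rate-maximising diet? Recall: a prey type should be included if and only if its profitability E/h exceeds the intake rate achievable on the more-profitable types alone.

5

E/h in descending order: small mussels 1.56, limpets 1.27, cockles 0.95, large mussels 0.769, dogwhelks 0.677 kJ/s. The optimal diet is the largest prefix of this list for which every included type satisfies E_i/h_i > R on the types above it.
Rate on top 1: 0.4203. limpets: 1.27 > 0.4203 → include.
Rate on top 2: 0.4404. cockles: 0.95 > 0.4404 → include.
Rate on top 3: 0.5253. large mussels: 0.769 > 0.5253 → include.
Rate on top 4: 0.5651. dogwhelks: 0.677 > 0.5651 → include.
Optimal diet: small mussels, limpets, cockles, large mussels, dogwhelks — 5 of 5 types.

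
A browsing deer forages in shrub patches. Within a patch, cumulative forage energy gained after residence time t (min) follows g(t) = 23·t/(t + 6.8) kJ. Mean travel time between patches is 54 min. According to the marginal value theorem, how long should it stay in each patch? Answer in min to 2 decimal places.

19.16 min

Maximise g(t)/(T+t): set derivative to zero → g'(t)(T+t) = g(t).
g'(t) = 23·6.8/(t + 6.8)². Setting 23·6.8/(t+6.8)² = 23t/[(t+6.8)(54+t)] gives 6.8(54+t) = t(t+6.8), so t² = 6.8×54 = 367.2.
t* = √367.2 = 19.16 min.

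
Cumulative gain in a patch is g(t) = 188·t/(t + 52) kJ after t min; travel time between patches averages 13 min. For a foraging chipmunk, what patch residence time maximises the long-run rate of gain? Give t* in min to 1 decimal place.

26.0 min

Maximise g(t)/(T+t): set derivative to zero → g'(t)(T+t) = g(t).
g'(t) = 188·52/(t + 52)². Setting 188·52/(t+52)² = 188t/[(t+52)(13+t)] gives 52(13+t) = t(t+52), so t² = 52×13 = 676.
t* = √676 = 26 min.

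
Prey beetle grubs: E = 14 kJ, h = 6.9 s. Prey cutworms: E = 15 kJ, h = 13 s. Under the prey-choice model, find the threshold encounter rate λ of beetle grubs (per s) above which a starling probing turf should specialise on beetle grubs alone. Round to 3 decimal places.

0.191 per s

The zero-one rule: include cutworms iff E₂/h₂ > λE₁/(1+λh₁). Equality gives the switch point.
λE₁h₂ = E₂ + λE₂h₁ ⇒ λ = E₂/(E₁h₂ − E₂h₁) = 15/(182 − 103.5) = 0.1911 per s.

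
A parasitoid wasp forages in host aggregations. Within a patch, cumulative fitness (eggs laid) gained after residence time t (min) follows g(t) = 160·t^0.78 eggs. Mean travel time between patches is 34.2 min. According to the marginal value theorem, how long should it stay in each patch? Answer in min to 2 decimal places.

121.25 min

By the marginal value theorem, leave when the instantaneous gain rate g'(t) equals the habitat-wide average g(t)/(T + t).
g'(t) = 0.78·160·t^-0.22. Setting 0.78·160·t^-0.22 = 160·t^0.78/(34.2+t) gives 0.78(34.2+t) = t, so 0.22·t = 0.78×34.2.
t* = 0.78×34.2/0.22 = 121.3 min.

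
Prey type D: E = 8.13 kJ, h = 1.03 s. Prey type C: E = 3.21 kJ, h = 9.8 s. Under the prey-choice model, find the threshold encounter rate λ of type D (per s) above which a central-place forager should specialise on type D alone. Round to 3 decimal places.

The zero-one rule: include type C iff E₂/h₂ > λE₁/(1+λh₁). Equality gives the switch point.
λE₁h₂ = E₂ + λE₂h₁ ⇒ λ = E₂/(E₁h₂ − E₂h₁) = 3.21/(79.67 − 3.306) = 0.04203 per s.

0.042 per s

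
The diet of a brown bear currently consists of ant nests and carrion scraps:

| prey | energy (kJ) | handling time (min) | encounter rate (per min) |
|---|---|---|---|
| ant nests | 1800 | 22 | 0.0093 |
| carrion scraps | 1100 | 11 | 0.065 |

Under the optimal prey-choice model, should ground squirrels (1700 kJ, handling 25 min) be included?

Yes

Current rate: (0.0093×1800 + 0.065×1100)/(1 + 0.0093×22 + 0.065×11) = 45.97 kJ/min.
Profitability of ground squirrels: 1700/25 = 68 kJ/min.
68 > 45.97, so adding ground squirrels raises the average — include it.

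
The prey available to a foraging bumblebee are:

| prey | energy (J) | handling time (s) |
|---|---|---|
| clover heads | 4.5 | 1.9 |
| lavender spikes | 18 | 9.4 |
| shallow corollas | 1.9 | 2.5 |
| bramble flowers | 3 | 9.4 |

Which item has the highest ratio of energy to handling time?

In descending order of E/h:
clover heads: 4.5/1.9 = 2.37 J/s
lavender spikes: 18/9.4 = 1.91 J/s
shallow corollas: 1.9/2.5 = 0.76 J/s
bramble flowers: 3/9.4 = 0.319 J/s

clover heads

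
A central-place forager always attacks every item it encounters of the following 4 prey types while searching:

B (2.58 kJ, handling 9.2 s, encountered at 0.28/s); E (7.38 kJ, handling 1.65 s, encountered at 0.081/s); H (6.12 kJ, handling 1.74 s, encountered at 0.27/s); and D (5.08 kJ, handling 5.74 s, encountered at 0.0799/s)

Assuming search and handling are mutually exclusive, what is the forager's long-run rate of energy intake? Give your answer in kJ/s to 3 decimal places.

R = Σλ_iE_i / (1 + Σλ_ih_i)
Numerator: 0.28×2.58 + 0.081×7.38 + 0.27×6.12 + 0.0799×5.08 = 3.378
Denominator: 1 + 0.28×9.2 + 0.081×1.65 + 0.27×1.74 + 0.0799×5.74 = 4.638
R = 3.378/4.638 = 0.7284 kJ/s

0.728 kJ/s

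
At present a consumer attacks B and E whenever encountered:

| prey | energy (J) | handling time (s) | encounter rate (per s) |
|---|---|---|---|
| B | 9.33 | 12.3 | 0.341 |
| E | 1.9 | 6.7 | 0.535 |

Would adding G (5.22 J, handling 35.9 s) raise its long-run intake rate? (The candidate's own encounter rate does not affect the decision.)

On B and E alone, R = ΣλE/(1+Σλh) = 4.198/8.779 = 0.4782 J/s.
Profitability of G: 5.22/35.9 = 0.1454 J/s.
Since 0.1454 < R, time spent handling G is better spent searching.

No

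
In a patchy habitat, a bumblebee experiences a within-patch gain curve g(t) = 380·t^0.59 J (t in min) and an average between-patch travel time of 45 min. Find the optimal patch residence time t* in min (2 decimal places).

64.76 min

Maximise g(t)/(T+t): set derivative to zero → g'(t)(T+t) = g(t).
g'(t) = 0.59·380·t^-0.41. Setting 0.59·380·t^-0.41 = 380·t^0.59/(45+t) gives 0.59(45+t) = t, so 0.41·t = 0.59×45.
t* = 0.59×45/0.41 = 64.76 min.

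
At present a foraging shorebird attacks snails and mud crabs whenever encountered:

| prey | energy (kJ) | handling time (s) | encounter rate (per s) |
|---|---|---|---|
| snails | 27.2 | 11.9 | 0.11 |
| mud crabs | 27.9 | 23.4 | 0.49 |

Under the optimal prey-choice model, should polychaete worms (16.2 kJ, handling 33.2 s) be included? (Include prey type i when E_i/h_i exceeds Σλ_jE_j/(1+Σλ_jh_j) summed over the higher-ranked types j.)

Intake rate on the current diet: R = (0.11×27.2 + 0.49×27.9) / (1 + 0.11×11.9 + 0.49×23.4) = 16.66/13.77 = 1.21 kJ/s.
Profitability of polychaete worms: 16.2/33.2 = 0.488 kJ/s.
0.488 < 1.21, so adding polychaete worms would lower the average — exclude it.

No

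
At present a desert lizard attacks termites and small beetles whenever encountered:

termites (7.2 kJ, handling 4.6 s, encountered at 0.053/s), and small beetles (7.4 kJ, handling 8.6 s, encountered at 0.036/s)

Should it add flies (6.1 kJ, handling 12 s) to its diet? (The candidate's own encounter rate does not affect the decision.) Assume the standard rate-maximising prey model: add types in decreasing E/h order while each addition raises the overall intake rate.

Intake rate on the current diet: R = (0.053×7.2 + 0.036×7.4) / (1 + 0.053×4.6 + 0.036×8.6) = 0.648/1.553 = 0.4171 kJ/s.
Profitability of flies: 6.1/12 = 0.5083 kJ/s.
0.5083 > 0.4171, so adding flies raises the average — include it.

Yes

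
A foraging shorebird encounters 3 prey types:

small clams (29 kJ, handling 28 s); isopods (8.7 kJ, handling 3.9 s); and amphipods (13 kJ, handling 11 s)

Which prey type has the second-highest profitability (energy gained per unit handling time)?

amphipods

Profitability E/h (kJ/s): small clams = 29/28 = 1.04, isopods = 8.7/3.9 = 2.23, amphipods = 13/11 = 1.18.
Ranked: isopods > amphipods > small clams.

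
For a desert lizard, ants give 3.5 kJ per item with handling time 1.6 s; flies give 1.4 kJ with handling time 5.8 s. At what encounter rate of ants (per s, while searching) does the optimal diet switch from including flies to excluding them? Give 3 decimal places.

The zero-one rule: include flies iff E₂/h₂ > λE₁/(1+λh₁). Equality gives the switch point.
λE₁h₂ = E₂ + λE₂h₁ ⇒ λ = E₂/(E₁h₂ − E₂h₁) = 1.4/(20.3 − 2.24) = 0.07752 per s.

0.078 per s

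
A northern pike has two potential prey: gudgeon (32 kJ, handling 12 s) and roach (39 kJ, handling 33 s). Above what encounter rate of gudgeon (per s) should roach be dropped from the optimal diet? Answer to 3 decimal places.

0.066 per s

The zero-one rule: include roach iff E₂/h₂ > λE₁/(1+λh₁). Equality gives the switch point.
λE₁h₂ = E₂ + λE₂h₁ ⇒ λ = E₂/(E₁h₂ − E₂h₁) = 39/(1056 − 468) = 0.06633 per s.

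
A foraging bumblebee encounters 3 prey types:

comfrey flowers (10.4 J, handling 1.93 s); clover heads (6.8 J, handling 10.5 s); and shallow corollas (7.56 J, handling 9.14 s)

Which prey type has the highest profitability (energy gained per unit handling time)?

comfrey flowers

In descending order of E/h:
comfrey flowers: 10.4/1.93 = 5.39 J/s
shallow corollas: 7.56/9.14 = 0.827 J/s
clover heads: 6.8/10.5 = 0.648 J/s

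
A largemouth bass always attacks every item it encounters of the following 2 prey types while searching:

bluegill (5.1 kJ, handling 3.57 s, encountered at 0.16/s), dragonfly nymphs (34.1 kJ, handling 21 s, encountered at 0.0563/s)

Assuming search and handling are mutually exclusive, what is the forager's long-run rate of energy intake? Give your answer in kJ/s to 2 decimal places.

0.99 kJ/s

Energy encountered per unit search time: 0.16×5.1 + 0.0563×34.1 = 2.736 kJ/s.
Handling time per unit search time: 0.16×3.57 + 0.0563×21 = 1.754.
Rate = 2.736/(1 + 1.754) = 0.9936 kJ/s.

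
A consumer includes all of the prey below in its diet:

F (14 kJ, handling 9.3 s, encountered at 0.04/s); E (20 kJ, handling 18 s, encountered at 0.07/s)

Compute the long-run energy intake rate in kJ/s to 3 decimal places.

0.745 kJ/s

R = (0.04×14 + 0.07×20) / (1 + 0.04×9.3 + 0.07×18) = 1.96/2.632 = 0.7447 kJ/s.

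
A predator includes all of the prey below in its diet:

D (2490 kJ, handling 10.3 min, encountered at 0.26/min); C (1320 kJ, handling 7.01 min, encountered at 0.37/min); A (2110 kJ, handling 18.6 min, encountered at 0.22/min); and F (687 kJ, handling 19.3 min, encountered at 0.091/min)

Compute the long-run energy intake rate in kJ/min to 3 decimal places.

137.171 kJ/min

R = (0.26×2490 + 0.37×1320 + 0.22×2110 + 0.091×687) / (1 + 0.26×10.3 + 0.37×7.01 + 0.22×18.6 + 0.091×19.3) = 1663/12.12 = 137.2 kJ/min.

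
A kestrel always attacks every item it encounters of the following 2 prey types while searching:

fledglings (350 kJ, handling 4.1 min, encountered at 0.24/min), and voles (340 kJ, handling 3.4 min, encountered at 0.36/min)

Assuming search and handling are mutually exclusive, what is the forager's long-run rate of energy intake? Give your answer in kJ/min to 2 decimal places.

R = (0.24×350 + 0.36×340) / (1 + 0.24×4.1 + 0.36×3.4) = 206.4/3.208 = 64.34 kJ/min.

64.34 kJ/min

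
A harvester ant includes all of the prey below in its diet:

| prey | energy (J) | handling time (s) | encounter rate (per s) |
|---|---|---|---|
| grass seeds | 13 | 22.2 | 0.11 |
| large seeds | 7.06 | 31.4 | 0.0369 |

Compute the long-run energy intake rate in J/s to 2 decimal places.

R = (0.11×13 + 0.0369×7.06) / (1 + 0.11×22.2 + 0.0369×31.4) = 1.691/4.601 = 0.3675 J/s.

0.37 J/s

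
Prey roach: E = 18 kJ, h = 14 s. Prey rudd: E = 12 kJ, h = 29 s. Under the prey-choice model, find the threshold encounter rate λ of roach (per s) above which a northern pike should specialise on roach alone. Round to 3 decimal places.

0.034 per s

Drop rudd once their profitability E₂/h₂ falls below the rate achievable on roach alone: E₂/h₂ = λE₁/(1 + λh₁).
Solve for λ: λE₁h₂ = E₂(1 + λh₁) → λ(E₁h₂ − E₂h₁) = E₂ → λ = E₂/(E₁h₂ − E₂h₁).
λ = 12/(18×29 − 12×14) = 12/354 = 0.0339 per s.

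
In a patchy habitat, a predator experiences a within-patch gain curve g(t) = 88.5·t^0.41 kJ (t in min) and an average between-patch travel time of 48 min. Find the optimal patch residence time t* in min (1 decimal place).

33.4 min

Maximise g(t)/(T+t): set derivative to zero → g'(t)(T+t) = g(t).
g'(t) = 0.41·88.5·t^-0.59. Setting 0.41·88.5·t^-0.59 = 88.5·t^0.41/(48+t) gives 0.41(48+t) = t, so 0.59·t = 0.41×48.
t* = 0.41×48/0.59 = 33.36 min.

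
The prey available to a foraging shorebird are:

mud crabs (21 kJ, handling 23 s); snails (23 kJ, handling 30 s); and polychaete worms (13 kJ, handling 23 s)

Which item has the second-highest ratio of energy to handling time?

Profitability E/h (kJ/s): mud crabs = 21/23 = 0.913, snails = 23/30 = 0.767, polychaete worms = 13/23 = 0.565.
Ranked: mud crabs > snails > polychaete worms.

snails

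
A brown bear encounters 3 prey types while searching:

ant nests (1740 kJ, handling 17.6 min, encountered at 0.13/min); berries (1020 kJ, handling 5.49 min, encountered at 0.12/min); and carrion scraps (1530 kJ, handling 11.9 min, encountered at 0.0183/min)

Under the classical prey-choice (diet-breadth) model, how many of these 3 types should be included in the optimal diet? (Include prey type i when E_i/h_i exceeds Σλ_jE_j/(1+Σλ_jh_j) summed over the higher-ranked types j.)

Profitabilities (E/h, kJ/min): berries 186, carrion scraps 129, ant nests 98.9. Add prey in this order while the next type's profitability exceeds the intake rate on those already taken.
Rate on top 1: 73.79. carrion scraps: 129 > 73.79 → include.
Rate on top 2: 80.15. ant nests: 98.9 > 80.15 → include.
Optimal diet: berries, carrion scraps, ant nests — 3 of 3 types.

3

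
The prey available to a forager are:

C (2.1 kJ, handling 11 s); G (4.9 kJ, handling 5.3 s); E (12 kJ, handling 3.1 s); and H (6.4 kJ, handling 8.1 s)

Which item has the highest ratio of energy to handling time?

E

In descending order of E/h:
E: 12/3.1 = 3.87 kJ/s
G: 4.9/5.3 = 0.925 kJ/s
H: 6.4/8.1 = 0.79 kJ/s
C: 2.1/11 = 0.191 kJ/s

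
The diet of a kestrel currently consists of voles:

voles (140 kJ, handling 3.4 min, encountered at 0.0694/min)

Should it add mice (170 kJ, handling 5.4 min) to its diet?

Intake rate on the current diet: R = (0.0694×140) / (1 + 0.0694×3.4) = 9.716/1.236 = 7.861 kJ/min.
Profitability of mice: 170/5.4 = 31.48 kJ/min.
Since 31.48 > R, including mice increases the long-run rate.

Yes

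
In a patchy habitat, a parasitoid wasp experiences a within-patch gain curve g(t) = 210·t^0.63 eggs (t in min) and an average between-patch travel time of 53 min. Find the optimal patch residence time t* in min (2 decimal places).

90.24 min

By the marginal value theorem, leave when the instantaneous gain rate g'(t) equals the habitat-wide average g(t)/(T + t).
g'(t) = 0.63·210·t^-0.37. Setting 0.63·210·t^-0.37 = 210·t^0.63/(53+t) gives 0.63(53+t) = t, so 0.37·t = 0.63×53.
t* = 0.63×53/0.37 = 90.24 min.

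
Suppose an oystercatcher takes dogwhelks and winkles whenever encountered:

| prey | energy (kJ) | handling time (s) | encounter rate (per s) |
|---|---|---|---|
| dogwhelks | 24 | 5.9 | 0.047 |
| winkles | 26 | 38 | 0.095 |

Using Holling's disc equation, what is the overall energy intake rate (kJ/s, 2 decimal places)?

R = (0.047×24 + 0.095×26) / (1 + 0.047×5.9 + 0.095×38) = 3.598/4.887 = 0.7362 kJ/s.

0.74 kJ/s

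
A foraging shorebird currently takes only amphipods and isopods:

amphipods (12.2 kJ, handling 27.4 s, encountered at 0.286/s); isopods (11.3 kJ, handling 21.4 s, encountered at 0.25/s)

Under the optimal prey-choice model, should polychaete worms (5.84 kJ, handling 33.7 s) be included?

Intake rate on the current diet: R = (0.286×12.2 + 0.25×11.3) / (1 + 0.286×27.4 + 0.25×21.4) = 6.314/14.19 = 0.4451 kJ/s.
Profitability of polychaete worms: 5.84/33.7 = 0.1733 kJ/s.
Since 0.1733 < R, time spent handling polychaete worms is better spent searching.

No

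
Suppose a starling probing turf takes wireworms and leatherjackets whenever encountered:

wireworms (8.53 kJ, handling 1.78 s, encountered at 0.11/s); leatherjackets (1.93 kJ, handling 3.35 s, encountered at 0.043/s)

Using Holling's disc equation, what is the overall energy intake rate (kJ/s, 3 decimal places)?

Energy encountered per unit search time: 0.11×8.53 + 0.043×1.93 = 1.021 kJ/s.
Handling time per unit search time: 0.11×1.78 + 0.043×3.35 = 0.3398.
Rate = 1.021/(1 + 0.3398) = 0.7622 kJ/s.

0.762 kJ/s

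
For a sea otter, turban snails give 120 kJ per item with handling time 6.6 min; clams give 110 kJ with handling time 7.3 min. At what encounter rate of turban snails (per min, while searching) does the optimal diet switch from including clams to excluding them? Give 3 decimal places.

0.733 per min

Drop clams once their profitability E₂/h₂ falls below the rate achievable on turban snails alone: E₂/h₂ = λE₁/(1 + λh₁).
Solve for λ: λE₁h₂ = E₂(1 + λh₁) → λ(E₁h₂ − E₂h₁) = E₂ → λ = E₂/(E₁h₂ − E₂h₁).
λ = 110/(120×7.3 − 110×6.6) = 110/150 = 0.7333 per min.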